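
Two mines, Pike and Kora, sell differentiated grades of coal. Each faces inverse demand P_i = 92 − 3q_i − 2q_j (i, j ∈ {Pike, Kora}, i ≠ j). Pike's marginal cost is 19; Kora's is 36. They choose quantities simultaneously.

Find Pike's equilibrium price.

Mine Pike's profit: π = q_{Pike}(92 − 3q_{Pike} − 2q_{Kora}) − 19q_{Pike}.
∂π/∂q_{Pike} = 73 − 6q_{Pike} − 2q_{Kora} = 0 ⇒ q_{Pike} = 73/6 − (1/3)q_{Kora}.
Similarly q_{Kora} = 28/3 − (1/3)q_{Pike}.
Substituting the second reaction function into the first: q_{Pike} = 73/6 − (1/3)(28/3 − (1/3)q_{Pike}), which gives (8/9)q_{Pike} = 163/18 ⇒ q_{Pike} = 10.1875.
Then q_{Kora} = 28/3 − (1/3)·10.1875 = 5.9375.
P_{Pike} = 92 − 3·10.1875 − 2·5.9375 = 49.5625.

49.5625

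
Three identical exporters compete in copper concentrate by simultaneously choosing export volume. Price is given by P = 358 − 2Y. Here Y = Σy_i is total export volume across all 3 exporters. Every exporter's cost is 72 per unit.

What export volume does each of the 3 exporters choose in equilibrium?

35.75

A representative exporter's profit is π_i = y_i(358 − 2Y) − 72y_i, with Y = y_i + Σ_{j≠i} y_j.
First-order condition: 286 − 4y_i − 2Σ_{j≠i} y_j = 0.
In a symmetric equilibrium every exporter chooses the same y, so Σ_{j≠i} y_j = 2y. The condition becomes 286 − 8y = 0, giving y = 286/8 = 35.75.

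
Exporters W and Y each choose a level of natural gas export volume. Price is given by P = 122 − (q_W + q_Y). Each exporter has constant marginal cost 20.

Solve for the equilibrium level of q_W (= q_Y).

34

Exporter W's profit: π = q_W(122 − (q_W + q_Y)) − 20q_W.
∂π/∂q_W = 102 − 2q_W − q_Y = 0, so q_W = 51 − 0.5q_Y.
The game is symmetric, so in equilibrium q_Y = q_W: the reaction function gives 1.5q_W = 51, hence q_W = 34.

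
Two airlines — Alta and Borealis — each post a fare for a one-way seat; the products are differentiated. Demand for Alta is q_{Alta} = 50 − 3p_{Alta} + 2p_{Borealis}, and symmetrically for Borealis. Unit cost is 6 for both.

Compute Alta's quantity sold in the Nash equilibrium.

Alta's profit: π = (p_{Alta} − 6)(50 − 3p_{Alta} + 2p_{Borealis}).
∂π/∂p_{Alta} = 68 − 6p_{Alta} + 2p_{Borealis} = 0 ⇒ p_{Alta} = 34/3 + (1/3)p_{Borealis}.
The game is symmetric, so in equilibrium p_{Borealis} = p_{Alta}: the reaction function gives (2/3)p_{Alta} = 34/3, hence p_{Alta} = 17.
q_{Alta} = 50 − 3·17 + 2·17 = 33.

33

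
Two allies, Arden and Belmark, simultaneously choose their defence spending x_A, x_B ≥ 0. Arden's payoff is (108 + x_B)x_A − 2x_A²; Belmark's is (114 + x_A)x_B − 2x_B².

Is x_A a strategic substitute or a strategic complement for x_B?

strategic complements

Expanding Arden's payoff: 108x_A + x_Bx_A − 2x_A².
∂π/∂x_A = 108 + x_B − 4x_A = 0, so x_A = 27 + 0.25x_B.
The best-response slope dx_A/dx_B = 0.25 > 0: the reaction function is upward-sloping, so the choices are strategic complements.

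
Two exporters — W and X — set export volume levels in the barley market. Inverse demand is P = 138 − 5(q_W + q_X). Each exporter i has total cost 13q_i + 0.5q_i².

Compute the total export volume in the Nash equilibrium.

Exporter W's profit: π = q_W(138 − 5(q_W + q_X)) − 13q_W − 0.5q_W².
∂π/∂q_W = 125 − 11q_W − 5q_X = 0, so q_W = 125/11 − (5/11)q_X.
By symmetry q_X = q_W; substituting into the reaction function, (16/11)q_W = 125/11 and q_W = 7.8125.
Total export volume: 7.8125 + 7.8125 = 15.625.

15.625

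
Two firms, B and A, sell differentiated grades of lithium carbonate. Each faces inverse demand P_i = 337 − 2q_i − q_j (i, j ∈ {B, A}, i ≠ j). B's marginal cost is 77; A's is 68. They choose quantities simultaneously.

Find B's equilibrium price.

Firm B's profit: π = q_B(337 − 2q_B − q_A) − 77q_B.
∂π/∂q_B = 260 − 4q_B − q_A = 0 ⇒ q_B = 65 − 0.25q_A.
Similarly q_A = 67.25 − 0.25q_B.
Plugging q_A into B's best response: q_B = 65 − 0.25(67.25 − 0.25q_B) ⇒ 0.9375q_B = 48.1875, so q_B = 51.4.
Then q_A = 67.25 − 0.25·51.4 = 54.4.
P_B = 337 − 2·51.4 − 54.4 = 179.8.

179.8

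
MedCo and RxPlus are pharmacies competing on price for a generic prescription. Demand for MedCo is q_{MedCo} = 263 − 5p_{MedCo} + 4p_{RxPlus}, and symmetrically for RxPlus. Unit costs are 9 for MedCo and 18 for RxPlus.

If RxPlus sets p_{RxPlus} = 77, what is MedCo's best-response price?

61.6

MedCo's profit: π = (p_{MedCo} − 9)(263 − 5p_{MedCo} + 4p_{RxPlus}).
∂π/∂p_{MedCo} = 308 − 10p_{MedCo} + 4p_{RxPlus} = 0 ⇒ p_{MedCo} = 30.8 + 0.4p_{RxPlus}.
At p_{RxPlus} = 77: p_{MedCo} = 30.8 + 0.4·77 = 61.6.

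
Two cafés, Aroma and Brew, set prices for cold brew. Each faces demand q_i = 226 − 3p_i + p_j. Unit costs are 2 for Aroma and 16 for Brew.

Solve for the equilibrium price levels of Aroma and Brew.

47.6, 53.6

Aroma's profit: π = (p_{Aroma} − 2)(226 − 3p_{Aroma} + p_{Brew}).
∂π/∂p_{Aroma} = 232 − 6p_{Aroma} + p_{Brew} = 0 ⇒ p_{Aroma} = 116/3 + (1/6)p_{Brew}.
Similarly p_{Brew} = 137/3 + (1/6)p_{Aroma}.
Solving the two reaction functions simultaneously: (1 − (1/6)(1/6))p_{Aroma} = 116/3 + (1/6)·(137/3), so (35/36)p_{Aroma} = 833/18 and p_{Aroma} = 47.6.
Then p_{Brew} = 137/3 + (1/6)·47.6 = 53.6.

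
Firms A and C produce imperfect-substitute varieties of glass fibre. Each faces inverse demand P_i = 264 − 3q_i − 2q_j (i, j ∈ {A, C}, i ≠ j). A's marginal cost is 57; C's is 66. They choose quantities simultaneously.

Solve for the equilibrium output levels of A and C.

Firm A's profit: π = q_A(264 − 3q_A − 2q_C) − 57q_A.
∂π/∂q_A = 207 − 6q_A − 2q_C = 0 ⇒ q_A = 34.5 − (1/3)q_C.
Similarly q_C = 33 − (1/3)q_A.
Solving the two reaction functions simultaneously: (1 − (−1/3)(−1/3))q_A = 34.5 − (1/3)·33, so (8/9)q_A = 23.5 and q_A = 26.4375.
Then q_C = 33 − (1/3)·26.4375 = 24.1875.

26.4375, 24.1875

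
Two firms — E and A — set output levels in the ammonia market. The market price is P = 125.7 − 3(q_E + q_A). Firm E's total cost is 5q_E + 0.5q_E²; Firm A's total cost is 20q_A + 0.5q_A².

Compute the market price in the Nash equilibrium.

57.78

Firm E's profit: π = q_E(125.7 − 3(q_E + q_A)) − 5q_E − 0.5q_E².
∂π/∂q_E = 120.7 − 7q_E − 3q_A = 0, so q_E = 1207/70 − (3/7)q_A.
By the same steps for A: q_A = 15.1 − (3/7)q_E.
Substituting the second reaction function into the first: q_E = 1207/70 − (3/7)(15.1 − (3/7)q_E), which gives (40/49)q_E = 377/35 ⇒ q_E = 13.195.
Then q_A = 15.1 − (3/7)·13.195 = 9.445.
Equilibrium price: P = 125.7 − 3·22.64 = 57.78.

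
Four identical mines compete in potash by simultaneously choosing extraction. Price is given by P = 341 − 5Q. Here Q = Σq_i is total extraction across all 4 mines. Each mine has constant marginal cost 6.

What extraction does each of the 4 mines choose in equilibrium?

13.4

A representative mine's profit is π_i = q_i(341 − 5Q) − 6q_i, with Q = q_i + Σ_{j≠i} q_j.
First-order condition: 335 − 10q_i − 5Σ_{j≠i} q_j = 0.
With identical mines, set every q_j = q: then 335 − 10q − 15q = 0, i.e. q = 335/25 = 13.4.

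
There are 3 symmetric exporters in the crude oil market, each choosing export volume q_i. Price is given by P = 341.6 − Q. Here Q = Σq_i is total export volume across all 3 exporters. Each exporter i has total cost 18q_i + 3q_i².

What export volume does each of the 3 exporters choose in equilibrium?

A representative exporter's profit is π_i = q_i(341.6 − Q) − 18q_i − 3q_i², with Q = q_i + Σ_{j≠i} q_j.
First-order condition: 323.6 − 8q_i − Σ_{j≠i} q_j = 0.
Imposing symmetry (q_j = q for all j) turns Σ_{j≠i} q_j into 2q, so 323.6 = 10q and q = 32.36.

32.36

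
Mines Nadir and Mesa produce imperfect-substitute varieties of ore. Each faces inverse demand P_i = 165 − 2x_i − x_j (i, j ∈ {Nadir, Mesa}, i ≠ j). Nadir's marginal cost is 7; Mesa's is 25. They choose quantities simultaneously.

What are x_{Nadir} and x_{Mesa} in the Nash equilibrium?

32.8, 26.8

Mine Nadir's profit: π = x_{Nadir}(165 − 2x_{Nadir} − x_{Mesa}) − 7x_{Nadir}.
∂π/∂x_{Nadir} = 158 − 4x_{Nadir} − x_{Mesa} = 0 ⇒ x_{Nadir} = 39.5 − 0.25x_{Mesa}.
Similarly x_{Mesa} = 35 − 0.25x_{Nadir}.
Substituting the second reaction function into the first: x_{Nadir} = 39.5 − 0.25(35 − 0.25x_{Nadir}), which gives 0.9375x_{Nadir} = 30.75 ⇒ x_{Nadir} = 32.8.
Then x_{Mesa} = 35 − 0.25·32.8 = 26.8.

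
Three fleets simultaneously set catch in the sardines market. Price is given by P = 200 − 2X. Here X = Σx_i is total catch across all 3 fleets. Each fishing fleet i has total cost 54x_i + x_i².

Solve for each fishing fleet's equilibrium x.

14.6

A representative fishing fleet's profit is π_i = x_i(200 − 2X) − 54x_i − x_i², with X = x_i + Σ_{j≠i} x_j.
First-order condition: 146 − 6x_i − 2Σ_{j≠i} x_j = 0.
Imposing symmetry (x_j = x for all j) turns Σ_{j≠i} x_j into 2x, so 146 = 10x and x = 14.6.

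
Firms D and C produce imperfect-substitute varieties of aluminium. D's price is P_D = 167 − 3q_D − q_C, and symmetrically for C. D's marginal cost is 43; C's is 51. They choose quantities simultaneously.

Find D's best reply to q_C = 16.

18

Firm D's profit: π = q_D(167 − 3q_D − q_C) − 43q_D.
∂π/∂q_D = 124 − 6q_D − q_C = 0 ⇒ q_D = 62/3 − (1/6)q_C.
At q_C = 16: q_D = 62/3 − (1/6)·16 = 18.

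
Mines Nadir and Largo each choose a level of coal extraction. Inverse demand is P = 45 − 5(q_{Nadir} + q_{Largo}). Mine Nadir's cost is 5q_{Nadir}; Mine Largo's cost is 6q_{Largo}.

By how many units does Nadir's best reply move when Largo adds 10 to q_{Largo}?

-5

Mine Nadir's profit: π = q_{Nadir}(45 − 5(q_{Nadir} + q_{Largo})) − 5q_{Nadir}.
∂π/∂q_{Nadir} = 40 − 10q_{Nadir} − 5q_{Largo} = 0, so q_{Nadir} = 4 − 0.5q_{Largo}.
The reaction-function slope is −0.5, so a 10-unit rise in q_{Largo} moves q_{Nadir} by −0.5 × 10 = −5. Nadir's best response falls — the actions are strategic substitutes.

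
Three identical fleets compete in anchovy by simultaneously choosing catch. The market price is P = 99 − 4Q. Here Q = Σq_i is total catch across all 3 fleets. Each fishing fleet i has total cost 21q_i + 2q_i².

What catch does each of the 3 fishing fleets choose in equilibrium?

A representative fishing fleet's profit is π_i = q_i(99 − 4Q) − 21q_i − 2q_i², with Q = q_i + Σ_{j≠i} q_j.
First-order condition: 78 − 12q_i − 4Σ_{j≠i} q_j = 0.
Imposing symmetry (q_j = q for all j) turns Σ_{j≠i} q_j into 2q, so 78 = 20q and q = 3.9.

3.9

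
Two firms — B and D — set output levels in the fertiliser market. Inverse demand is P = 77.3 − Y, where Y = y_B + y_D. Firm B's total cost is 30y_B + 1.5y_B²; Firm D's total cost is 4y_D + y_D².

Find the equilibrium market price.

Firm B's profit: π = y_B(77.3 − (y_B + y_D)) − 30y_B − 1.5y_B².
∂π/∂y_B = 47.3 − 5y_B − y_D = 0, so y_B = 9.46 − 0.2y_D.
For D: ∂π/∂y_D = 73.3 − 4y_D − y_B = 0 ⇒ y_D = 18.325 − 0.25y_B.
Solving the two reaction functions simultaneously: (1 − (−0.2)(−0.25))y_B = 9.46 − 0.2·18.325, so 0.95y_B = 5.795 and y_B = 6.1.
Then y_D = 18.325 − 0.25·6.1 = 16.8.
Equilibrium price: P = 77.3 − 22.9 = 54.4.

54.4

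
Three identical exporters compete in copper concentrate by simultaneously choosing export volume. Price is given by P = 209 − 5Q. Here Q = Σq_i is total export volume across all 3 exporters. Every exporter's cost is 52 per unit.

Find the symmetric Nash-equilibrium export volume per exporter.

7.85

A representative exporter's profit is π_i = q_i(209 − 5Q) − 52q_i, with Q = q_i + Σ_{j≠i} q_j.
First-order condition: 157 − 10q_i − 5Σ_{j≠i} q_j = 0.
In a symmetric equilibrium every exporter chooses the same q, so Σ_{j≠i} q_j = 2q. The condition becomes 157 − 20q = 0, giving q = 157/20 = 7.85.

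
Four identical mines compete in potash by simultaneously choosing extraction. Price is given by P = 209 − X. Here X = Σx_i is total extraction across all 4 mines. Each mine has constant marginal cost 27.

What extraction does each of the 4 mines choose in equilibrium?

A representative mine's profit is π_i = x_i(209 − X) − 27x_i, with X = x_i + Σ_{j≠i} x_j.
First-order condition: 182 − 2x_i − Σ_{j≠i} x_j = 0.
In a symmetric equilibrium every mine chooses the same x, so Σ_{j≠i} x_j = 3x. The condition becomes 182 − 5x = 0, giving x = 182/5 = 36.4.

36.4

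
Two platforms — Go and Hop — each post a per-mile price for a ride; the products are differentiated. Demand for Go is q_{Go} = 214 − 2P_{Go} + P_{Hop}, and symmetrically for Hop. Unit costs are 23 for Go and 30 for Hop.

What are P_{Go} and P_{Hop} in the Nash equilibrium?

87.6, 90.4

Go's profit: π = (P_{Go} − 23)(214 − 2P_{Go} + P_{Hop}).
∂π/∂P_{Go} = 260 − 4P_{Go} + P_{Hop} = 0 ⇒ P_{Go} = 65 + 0.25P_{Hop}.
Similarly P_{Hop} = 68.5 + 0.25P_{Go}.
Substituting the second reaction function into the first: P_{Go} = 65 + 0.25(68.5 + 0.25P_{Go}), which gives 0.9375P_{Go} = 82.125 ⇒ P_{Go} = 87.6.
Then P_{Hop} = 68.5 + 0.25·87.6 = 90.4.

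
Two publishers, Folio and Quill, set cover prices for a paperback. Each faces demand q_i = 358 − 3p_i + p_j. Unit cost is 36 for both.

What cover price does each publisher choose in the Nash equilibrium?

93.2

Folio's profit: π = (p_{Folio} − 36)(358 − 3p_{Folio} + p_{Quill}).
∂π/∂p_{Folio} = 466 − 6p_{Folio} + p_{Quill} = 0 ⇒ p_{Folio} = 233/3 + (1/6)p_{Quill}.
By symmetry p_{Quill} = p_{Folio}; substituting into the reaction function, (5/6)p_{Folio} = 233/3 and p_{Folio} = 93.2.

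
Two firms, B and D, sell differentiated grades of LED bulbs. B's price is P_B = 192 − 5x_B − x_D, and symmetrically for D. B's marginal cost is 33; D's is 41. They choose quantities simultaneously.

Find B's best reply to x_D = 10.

Firm B's profit: π = x_B(192 − 5x_B − x_D) − 33x_B.
∂π/∂x_B = 159 − 10x_B − x_D = 0 ⇒ x_B = 15.9 − 0.1x_D.
At x_D = 10: x_B = 15.9 − 0.1·10 = 14.9.

14.9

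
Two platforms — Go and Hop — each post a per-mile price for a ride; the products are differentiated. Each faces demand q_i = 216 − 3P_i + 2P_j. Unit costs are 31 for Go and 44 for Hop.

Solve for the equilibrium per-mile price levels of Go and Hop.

Go's profit: π = (P_{Go} − 31)(216 − 3P_{Go} + 2P_{Hop}).
∂π/∂P_{Go} = 309 − 6P_{Go} + 2P_{Hop} = 0 ⇒ P_{Go} = 51.5 + (1/3)P_{Hop}.
Similarly P_{Hop} = 58 + (1/3)P_{Go}.
Substituting the second reaction function into the first: P_{Go} = 51.5 + (1/3)(58 + (1/3)P_{Go}), which gives (8/9)P_{Go} = 425/6 ⇒ P_{Go} = 79.6875.
Then P_{Hop} = 58 + (1/3)·79.6875 = 84.5625.

79.6875, 84.5625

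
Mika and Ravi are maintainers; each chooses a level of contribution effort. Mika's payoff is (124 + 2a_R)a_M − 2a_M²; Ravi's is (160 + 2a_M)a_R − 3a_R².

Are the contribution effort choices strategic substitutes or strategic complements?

Expanding Mika's payoff: 124a_M + 2a_Ra_M − 2a_M².
∂π/∂a_M = 124 + 2a_R − 4a_M = 0, so a_M = 31 + 0.5a_R.
The best-response slope da_M/da_R = 0.5 > 0: the reaction function is upward-sloping, so the choices are strategic complements.

strategic complements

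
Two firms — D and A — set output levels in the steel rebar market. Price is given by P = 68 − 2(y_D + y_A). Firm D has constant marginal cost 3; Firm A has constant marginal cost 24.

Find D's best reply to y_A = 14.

9.25

Firm D's profit: π = y_D(68 − 2(y_D + y_A)) − 3y_D.
∂π/∂y_D = 65 − 4y_D − 2y_A = 0, so y_D = 16.25 − 0.5y_A.
At y_A = 14: y_D = 16.25 − 0.5·14 = 9.25.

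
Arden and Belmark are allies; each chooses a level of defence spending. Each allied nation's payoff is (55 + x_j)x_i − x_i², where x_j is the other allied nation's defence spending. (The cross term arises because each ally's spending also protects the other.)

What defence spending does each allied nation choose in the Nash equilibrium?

55

Arden's payoff is (55 + x_B)x_A − x_A².
∂π/∂x_A = 55 + x_B − 2x_A = 0, so x_A = 27.5 + 0.5x_B.
Setting x_A = x_B in the reaction function: x_A = 27.5 + 0.5x_A, so x_A = 27.5 / 0.5 = 55.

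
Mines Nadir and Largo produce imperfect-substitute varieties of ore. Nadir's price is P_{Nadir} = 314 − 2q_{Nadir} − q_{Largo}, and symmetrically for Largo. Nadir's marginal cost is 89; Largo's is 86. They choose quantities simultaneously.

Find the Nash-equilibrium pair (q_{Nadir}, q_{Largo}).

44.8, 45.8

Mine Nadir's profit: π = q_{Nadir}(314 − 2q_{Nadir} − q_{Largo}) − 89q_{Nadir}.
∂π/∂q_{Nadir} = 225 − 4q_{Nadir} − q_{Largo} = 0 ⇒ q_{Nadir} = 56.25 − 0.25q_{Largo}.
Similarly q_{Largo} = 57 − 0.25q_{Nadir}.
Plugging q_{Largo} into Nadir's best response: q_{Nadir} = 56.25 − 0.25(57 − 0.25q_{Nadir}) ⇒ 0.9375q_{Nadir} = 42, so q_{Nadir} = 44.8.
Then q_{Largo} = 57 − 0.25·44.8 = 45.8.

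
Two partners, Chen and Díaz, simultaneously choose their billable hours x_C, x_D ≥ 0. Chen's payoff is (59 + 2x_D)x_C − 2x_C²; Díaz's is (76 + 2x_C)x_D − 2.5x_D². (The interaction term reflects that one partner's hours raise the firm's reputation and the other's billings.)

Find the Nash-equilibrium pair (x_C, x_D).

27.9375, 26.375

Expanding Chen's payoff: 59x_C + 2x_Dx_C − 2x_C².
∂π/∂x_C = 59 + 2x_D − 4x_C = 0, so x_C = 14.75 + 0.5x_D.
Likewise for Díaz: x_D = 15.2 + 0.4x_C.
Solving the two reaction functions simultaneously: (1 − (0.5)(0.4))x_C = 14.75 + 0.5·15.2, so 0.8x_C = 22.35 and x_C = 27.9375.
Then x_D = 15.2 + 0.4·27.9375 = 26.375.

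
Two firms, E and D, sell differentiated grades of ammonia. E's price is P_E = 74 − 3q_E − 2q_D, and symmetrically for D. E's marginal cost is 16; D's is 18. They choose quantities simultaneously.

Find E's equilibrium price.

Firm E's profit: π = q_E(74 − 3q_E − 2q_D) − 16q_E.
∂π/∂q_E = 58 − 6q_E − 2q_D = 0 ⇒ q_E = 29/3 − (1/3)q_D.
Similarly q_D = 28/3 − (1/3)q_E.
Plugging q_D into E's best response: q_E = 29/3 − (1/3)(28/3 − (1/3)q_E) ⇒ (8/9)q_E = 59/9, so q_E = 7.375.
Then q_D = 28/3 − (1/3)·7.375 = 6.875.
P_E = 74 − 3·7.375 − 2·6.875 = 38.125.

38.125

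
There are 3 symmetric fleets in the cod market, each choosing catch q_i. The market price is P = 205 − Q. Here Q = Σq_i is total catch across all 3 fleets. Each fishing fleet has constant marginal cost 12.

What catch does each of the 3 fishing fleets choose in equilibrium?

48.25

A representative fishing fleet's profit is π_i = q_i(205 − Q) − 12q_i, with Q = q_i + Σ_{j≠i} q_j.
First-order condition: 193 − 2q_i − Σ_{j≠i} q_j = 0.
Imposing symmetry (q_j = q for all j) turns Σ_{j≠i} q_j into 2q, so 193 = 4q and q = 48.25.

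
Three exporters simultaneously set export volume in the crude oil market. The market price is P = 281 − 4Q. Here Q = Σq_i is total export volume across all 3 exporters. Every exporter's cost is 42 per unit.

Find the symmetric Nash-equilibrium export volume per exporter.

A representative exporter's profit is π_i = q_i(281 − 4Q) − 42q_i, with Q = q_i + Σ_{j≠i} q_j.
First-order condition: 239 − 8q_i − 4Σ_{j≠i} q_j = 0.
Imposing symmetry (q_j = q for all j) turns Σ_{j≠i} q_j into 2q, so 239 = 16q and q = 14.9375.

14.9375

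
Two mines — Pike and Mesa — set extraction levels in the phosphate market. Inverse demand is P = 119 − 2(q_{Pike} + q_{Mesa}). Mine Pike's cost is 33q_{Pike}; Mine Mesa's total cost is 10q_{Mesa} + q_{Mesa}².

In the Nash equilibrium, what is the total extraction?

Mine Pike's profit: π = q_{Pike}(119 − 2(q_{Pike} + q_{Mesa})) − 33q_{Pike}.
∂π/∂q_{Pike} = 86 − 4q_{Pike} − 2q_{Mesa} = 0, so q_{Pike} = 21.5 − 0.5q_{Mesa}.
For Mesa: ∂π/∂q_{Mesa} = 109 − 6q_{Mesa} − 2q_{Pike} = 0 ⇒ q_{Mesa} = 109/6 − (1/3)q_{Pike}.
Plugging q_{Mesa} into Pike's best response: q_{Pike} = 21.5 − 0.5(109/6 − (1/3)q_{Pike}) ⇒ (5/6)q_{Pike} = 149/12, so q_{Pike} = 14.9.
Then q_{Mesa} = 109/6 − (1/3)·14.9 = 13.2.
Total extraction: 14.9 + 13.2 = 28.1.

28.1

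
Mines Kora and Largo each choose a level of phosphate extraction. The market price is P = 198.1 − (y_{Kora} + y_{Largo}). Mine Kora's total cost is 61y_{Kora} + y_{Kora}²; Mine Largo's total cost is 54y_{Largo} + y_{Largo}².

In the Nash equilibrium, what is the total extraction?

Mine Kora's profit: π = y_{Kora}(198.1 − (y_{Kora} + y_{Largo})) − 61y_{Kora} − y_{Kora}².
∂π/∂y_{Kora} = 137.1 − 4y_{Kora} − y_{Largo} = 0, so y_{Kora} = 34.275 − 0.25y_{Largo}.
By the same steps for Largo: y_{Largo} = 36.025 − 0.25y_{Kora}.
Plugging y_{Largo} into Kora's best response: y_{Kora} = 34.275 − 0.25(36.025 − 0.25y_{Kora}) ⇒ 0.9375y_{Kora} = 4043/160, so y_{Kora} = 4043/150.
Then y_{Largo} = 36.025 − 0.25·(4043/150) = 4393/150.
Total extraction: 4043/150 + 4393/150 = 56.24.

56.24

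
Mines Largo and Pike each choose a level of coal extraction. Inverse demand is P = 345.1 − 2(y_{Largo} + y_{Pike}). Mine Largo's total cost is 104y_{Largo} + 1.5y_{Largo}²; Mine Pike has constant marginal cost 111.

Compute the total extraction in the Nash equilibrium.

68.8625

Mine Largo's profit: π = y_{Largo}(345.1 − 2(y_{Largo} + y_{Pike})) − 104y_{Largo} − 1.5y_{Largo}².
∂π/∂y_{Largo} = 241.1 − 7y_{Largo} − 2y_{Pike} = 0, so y_{Largo} = 2411/70 − (2/7)y_{Pike}.
For Pike: ∂π/∂y_{Pike} = 234.1 − 4y_{Pike} − 2y_{Largo} = 0 ⇒ y_{Pike} = 58.525 − 0.5y_{Largo}.
Solving the two reaction functions simultaneously: (1 − (−2/7)(−0.5))y_{Largo} = 2411/70 − (2/7)·58.525, so (6/7)y_{Largo} = 2481/140 and y_{Largo} = 20.675.
Then y_{Pike} = 58.525 − 0.5·20.675 = 48.1875.
Total extraction: 20.675 + 48.1875 = 68.8625.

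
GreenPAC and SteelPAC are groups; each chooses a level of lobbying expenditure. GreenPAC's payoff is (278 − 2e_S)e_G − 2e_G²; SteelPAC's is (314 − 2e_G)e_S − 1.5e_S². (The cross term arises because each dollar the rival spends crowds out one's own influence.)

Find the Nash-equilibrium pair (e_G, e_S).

Expanding GreenPAC's payoff: 278e_G − 2e_Se_G − 2e_G².
∂π/∂e_G = 278 − 2e_S − 4e_G = 0, so e_G = 69.5 − 0.5e_S.
Likewise for SteelPAC: e_S = 314/3 − (2/3)e_G.
Solving the two reaction functions simultaneously: (1 − (−0.5)(−2/3))e_G = 69.5 − 0.5·(314/3), so (2/3)e_G = 103/6 and e_G = 25.75.
Then e_S = 314/3 − (2/3)·25.75 = 87.5.

25.75, 87.5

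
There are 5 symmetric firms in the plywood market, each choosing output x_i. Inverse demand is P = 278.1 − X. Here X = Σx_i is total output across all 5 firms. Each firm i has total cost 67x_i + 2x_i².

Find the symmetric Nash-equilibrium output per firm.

21.11

A representative firm's profit is π_i = x_i(278.1 − X) − 67x_i − 2x_i², with X = x_i + Σ_{j≠i} x_j.
First-order condition: 211.1 − 6x_i − Σ_{j≠i} x_j = 0.
Imposing symmetry (x_j = x for all j) turns Σ_{j≠i} x_j into 4x, so 211.1 = 10x and x = 21.11.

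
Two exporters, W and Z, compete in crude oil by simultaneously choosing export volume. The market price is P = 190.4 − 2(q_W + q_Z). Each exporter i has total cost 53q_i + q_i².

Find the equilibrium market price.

121.7

Exporter W's profit: π = q_W(190.4 − 2(q_W + q_Z)) − 53q_W − q_W².
∂π/∂q_W = 137.4 − 6q_W − 2q_Z = 0, so q_W = 22.9 − (1/3)q_Z.
The game is symmetric, so in equilibrium q_Z = q_W: the reaction function gives (4/3)q_W = 22.9, hence q_W = 17.175.
Equilibrium price: P = 190.4 − 2·34.35 = 121.7.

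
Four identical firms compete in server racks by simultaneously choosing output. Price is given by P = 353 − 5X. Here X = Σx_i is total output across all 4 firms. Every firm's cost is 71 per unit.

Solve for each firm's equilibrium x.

11.28

A representative firm's profit is π_i = x_i(353 − 5X) − 71x_i, with X = x_i + Σ_{j≠i} x_j.
First-order condition: 282 − 10x_i − 5Σ_{j≠i} x_j = 0.
In a symmetric equilibrium every firm chooses the same x, so Σ_{j≠i} x_j = 3x. The condition becomes 282 − 25x = 0, giving x = 282/25 = 11.28.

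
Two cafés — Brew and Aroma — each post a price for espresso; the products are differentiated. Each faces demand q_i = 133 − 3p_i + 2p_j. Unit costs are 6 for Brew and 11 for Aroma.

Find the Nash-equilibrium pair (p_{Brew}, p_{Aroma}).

Brew's profit: π = (p_{Brew} − 6)(133 − 3p_{Brew} + 2p_{Aroma}).
∂π/∂p_{Brew} = 151 − 6p_{Brew} + 2p_{Aroma} = 0 ⇒ p_{Brew} = 151/6 + (1/3)p_{Aroma}.
Similarly p_{Aroma} = 83/3 + (1/3)p_{Brew}.
Plugging p_{Aroma} into Brew's best response: p_{Brew} = 151/6 + (1/3)(83/3 + (1/3)p_{Brew}) ⇒ (8/9)p_{Brew} = 619/18, so p_{Brew} = 38.6875.
Then p_{Aroma} = 83/3 + (1/3)·38.6875 = 40.5625.

38.6875, 40.5625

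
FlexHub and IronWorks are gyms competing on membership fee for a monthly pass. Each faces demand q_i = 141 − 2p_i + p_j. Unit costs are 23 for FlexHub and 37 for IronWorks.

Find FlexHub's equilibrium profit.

3394.88

FlexHub's profit: π = (p_{FlexHub} − 23)(141 − 2p_{FlexHub} + p_{IronWorks}).
∂π/∂p_{FlexHub} = 187 − 4p_{FlexHub} + p_{IronWorks} = 0 ⇒ p_{FlexHub} = 46.75 + 0.25p_{IronWorks}.
Similarly p_{IronWorks} = 53.75 + 0.25p_{FlexHub}.
Substituting the second reaction function into the first: p_{FlexHub} = 46.75 + 0.25(53.75 + 0.25p_{FlexHub}), which gives 0.9375p_{FlexHub} = 60.1875 ⇒ p_{FlexHub} = 64.2.
Then p_{IronWorks} = 53.75 + 0.25·64.2 = 69.8.
q_{FlexHub} = 141 − 2·64.2 + 69.8 = 82.4.
Profit = (64.2 − 23)·82.4 = 3394.88.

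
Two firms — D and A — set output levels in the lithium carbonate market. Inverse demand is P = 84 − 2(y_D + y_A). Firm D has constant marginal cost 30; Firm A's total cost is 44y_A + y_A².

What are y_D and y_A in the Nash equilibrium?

Firm D's profit: π = y_D(84 − 2(y_D + y_A)) − 30y_D.
∂π/∂y_D = 54 − 4y_D − 2y_A = 0, so y_D = 13.5 − 0.5y_A.
For A: ∂π/∂y_A = 40 − 6y_A − 2y_D = 0 ⇒ y_A = 20/3 − (1/3)y_D.
Solving the two reaction functions simultaneously: (1 − (−0.5)(−1/3))y_D = 13.5 − 0.5·(20/3), so (5/6)y_D = 61/6 and y_D = 12.2.
Then y_A = 20/3 − (1/3)·12.2 = 2.6.

12.2, 2.6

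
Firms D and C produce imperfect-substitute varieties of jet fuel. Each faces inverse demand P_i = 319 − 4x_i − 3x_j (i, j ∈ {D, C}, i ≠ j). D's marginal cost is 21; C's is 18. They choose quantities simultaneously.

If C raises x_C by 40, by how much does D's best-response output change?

Firm D's profit: π = x_D(319 − 4x_D − 3x_C) − 21x_D.
∂π/∂x_D = 298 − 8x_D − 3x_C = 0 ⇒ x_D = 37.25 − 0.375x_C.
The reaction-function slope is −0.375, so a 40-unit rise in x_C moves x_D by −0.375 × 40 = −15. D's best response falls — the actions are strategic substitutes.

-15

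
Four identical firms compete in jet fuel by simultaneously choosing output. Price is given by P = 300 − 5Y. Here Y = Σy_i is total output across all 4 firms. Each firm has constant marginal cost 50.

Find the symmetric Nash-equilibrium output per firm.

10

A representative firm's profit is π_i = y_i(300 − 5Y) − 50y_i, with Y = y_i + Σ_{j≠i} y_j.
First-order condition: 250 − 10y_i − 5Σ_{j≠i} y_j = 0.
With identical firms, set every y_j = y: then 250 − 10y − 15y = 0, i.e. y = 250/25 = 10.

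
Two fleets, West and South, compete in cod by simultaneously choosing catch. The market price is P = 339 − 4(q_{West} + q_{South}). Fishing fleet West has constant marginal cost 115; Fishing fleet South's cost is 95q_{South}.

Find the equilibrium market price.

Fishing fleet West's profit: π = q_{West}(339 − 4(q_{West} + q_{South})) − 115q_{West}.
∂π/∂q_{West} = 224 − 8q_{West} − 4q_{South} = 0, so q_{West} = 28 − 0.5q_{South}.
By the same steps for South: q_{South} = 30.5 − 0.5q_{West}.
Solving the two reaction functions simultaneously: (1 − (−0.5)(−0.5))q_{West} = 28 − 0.5·30.5, so 0.75q_{West} = 12.75 and q_{West} = 17.
Then q_{South} = 30.5 − 0.5·17 = 22.
Equilibrium price: P = 339 − 4·39 = 183.

183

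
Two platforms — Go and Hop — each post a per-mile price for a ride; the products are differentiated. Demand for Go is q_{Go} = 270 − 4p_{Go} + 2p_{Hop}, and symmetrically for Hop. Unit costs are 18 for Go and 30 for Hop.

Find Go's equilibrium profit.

6593.44

Go's profit: π = (p_{Go} − 18)(270 − 4p_{Go} + 2p_{Hop}).
∂π/∂p_{Go} = 342 − 8p_{Go} + 2p_{Hop} = 0 ⇒ p_{Go} = 42.75 + 0.25p_{Hop}.
Similarly p_{Hop} = 48.75 + 0.25p_{Go}.
Plugging p_{Hop} into Go's best response: p_{Go} = 42.75 + 0.25(48.75 + 0.25p_{Go}) ⇒ 0.9375p_{Go} = 54.9375, so p_{Go} = 58.6.
Then p_{Hop} = 48.75 + 0.25·58.6 = 63.4.
q_{Go} = 270 − 4·58.6 + 2·63.4 = 162.4.
Profit = (58.6 − 18)·162.4 = 6593.44.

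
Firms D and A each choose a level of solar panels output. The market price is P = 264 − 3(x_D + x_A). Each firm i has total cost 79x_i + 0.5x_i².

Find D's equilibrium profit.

1197.875

Firm D's profit: π = x_D(264 − 3(x_D + x_A)) − 79x_D − 0.5x_D².
∂π/∂x_D = 185 − 7x_D − 3x_A = 0, so x_D = 185/7 − (3/7)x_A.
The game is symmetric, so in equilibrium x_A = x_D: the reaction function gives (10/7)x_D = 185/7, hence x_D = 18.5.
Price P = 264 − 3·37 = 153.
D's profit: (153 − 79)·18.5 − 0.5(18.5)² = 1197.875.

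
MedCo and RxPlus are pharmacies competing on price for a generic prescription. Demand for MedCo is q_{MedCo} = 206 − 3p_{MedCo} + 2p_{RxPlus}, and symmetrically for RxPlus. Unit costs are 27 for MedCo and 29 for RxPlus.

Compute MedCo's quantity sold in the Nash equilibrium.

135.375

MedCo's profit: π = (p_{MedCo} − 27)(206 − 3p_{MedCo} + 2p_{RxPlus}).
∂π/∂p_{MedCo} = 287 − 6p_{MedCo} + 2p_{RxPlus} = 0 ⇒ p_{MedCo} = 287/6 + (1/3)p_{RxPlus}.
Similarly p_{RxPlus} = 293/6 + (1/3)p_{MedCo}.
Plugging p_{RxPlus} into MedCo's best response: p_{MedCo} = 287/6 + (1/3)(293/6 + (1/3)p_{MedCo}) ⇒ (8/9)p_{MedCo} = 577/9, so p_{MedCo} = 72.125.
Then p_{RxPlus} = 293/6 + (1/3)·72.125 = 72.875.
q_{MedCo} = 206 − 3·72.125 + 2·72.875 = 135.375.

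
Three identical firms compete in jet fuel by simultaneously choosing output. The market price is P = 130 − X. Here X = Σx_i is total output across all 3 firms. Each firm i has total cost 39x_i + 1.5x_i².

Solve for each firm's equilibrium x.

A representative firm's profit is π_i = x_i(130 − X) − 39x_i − 1.5x_i², with X = x_i + Σ_{j≠i} x_j.
First-order condition: 91 − 5x_i − Σ_{j≠i} x_j = 0.
With identical firms, set every x_j = x: then 91 − 5x − 2x = 0, i.e. x = 91/7 = 13.

13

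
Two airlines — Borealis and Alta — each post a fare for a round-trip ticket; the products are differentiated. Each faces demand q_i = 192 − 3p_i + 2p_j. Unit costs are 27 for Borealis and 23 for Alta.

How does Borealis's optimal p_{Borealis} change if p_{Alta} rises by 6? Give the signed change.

Borealis's profit: π = (p_{Borealis} − 27)(192 − 3p_{Borealis} + 2p_{Alta}).
∂π/∂p_{Borealis} = 273 − 6p_{Borealis} + 2p_{Alta} = 0 ⇒ p_{Borealis} = 45.5 + (1/3)p_{Alta}.
The reaction-function slope is 1/3, so a 6-unit rise in p_{Alta} moves p_{Borealis} by 1/3 × 6 = 2. Borealis's best response rises — the actions are strategic complements.

2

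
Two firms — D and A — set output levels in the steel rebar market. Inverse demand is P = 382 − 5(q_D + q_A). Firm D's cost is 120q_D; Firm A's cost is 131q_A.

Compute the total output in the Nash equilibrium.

34.2

Firm D's profit: π = q_D(382 − 5(q_D + q_A)) − 120q_D.
∂π/∂q_D = 262 − 10q_D − 5q_A = 0, so q_D = 26.2 − 0.5q_A.
By the same steps for A: q_A = 25.1 − 0.5q_D.
Solving the two reaction functions simultaneously: (1 − (−0.5)(−0.5))q_D = 26.2 − 0.5·25.1, so 0.75q_D = 13.65 and q_D = 18.2.
Then q_A = 25.1 − 0.5·18.2 = 16.
Total output: 18.2 + 16 = 34.2.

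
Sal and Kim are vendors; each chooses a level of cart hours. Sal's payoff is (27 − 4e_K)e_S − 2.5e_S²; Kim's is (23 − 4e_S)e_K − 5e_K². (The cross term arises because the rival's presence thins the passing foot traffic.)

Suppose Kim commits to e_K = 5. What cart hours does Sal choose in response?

Expanding Sal's payoff: 27e_S − 4e_Ke_S − 2.5e_S².
∂π/∂e_S = 27 − 4e_K − 5e_S = 0, so e_S = 5.4 − 0.8e_K.
At e_K = 5: e_S = 5.4 − 0.8·5 = 1.4.

1.4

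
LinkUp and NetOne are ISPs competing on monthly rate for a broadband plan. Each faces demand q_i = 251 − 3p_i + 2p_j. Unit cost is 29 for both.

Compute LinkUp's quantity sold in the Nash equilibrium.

LinkUp's profit: π = (p_{LinkUp} − 29)(251 − 3p_{LinkUp} + 2p_{NetOne}).
∂π/∂p_{LinkUp} = 338 − 6p_{LinkUp} + 2p_{NetOne} = 0 ⇒ p_{LinkUp} = 169/3 + (1/3)p_{NetOne}.
By symmetry p_{NetOne} = p_{LinkUp}; substituting into the reaction function, (2/3)p_{LinkUp} = 169/3 and p_{LinkUp} = 84.5.
q_{LinkUp} = 251 − 3·84.5 + 2·84.5 = 166.5.

166.5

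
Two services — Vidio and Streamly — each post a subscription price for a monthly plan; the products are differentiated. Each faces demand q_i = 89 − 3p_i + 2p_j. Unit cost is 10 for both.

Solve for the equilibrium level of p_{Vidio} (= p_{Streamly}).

Vidio's profit: π = (p_{Vidio} − 10)(89 − 3p_{Vidio} + 2p_{Streamly}).
∂π/∂p_{Vidio} = 119 − 6p_{Vidio} + 2p_{Streamly} = 0 ⇒ p_{Vidio} = 119/6 + (1/3)p_{Streamly}.
Setting p_{Vidio} = p_{Streamly} in the reaction function: p_{Vidio} = 119/6 + (1/3)p_{Vidio}, so p_{Vidio} = (119/6) / (2/3) = 29.75.

29.75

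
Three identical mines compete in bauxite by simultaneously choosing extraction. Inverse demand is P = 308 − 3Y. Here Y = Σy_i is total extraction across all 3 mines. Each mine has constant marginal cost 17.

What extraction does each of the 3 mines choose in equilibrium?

A representative mine's profit is π_i = y_i(308 − 3Y) − 17y_i, with Y = y_i + Σ_{j≠i} y_j.
First-order condition: 291 − 6y_i − 3Σ_{j≠i} y_j = 0.
In a symmetric equilibrium every mine chooses the same y, so Σ_{j≠i} y_j = 2y. The condition becomes 291 − 12y = 0, giving y = 291/12 = 24.25.

24.25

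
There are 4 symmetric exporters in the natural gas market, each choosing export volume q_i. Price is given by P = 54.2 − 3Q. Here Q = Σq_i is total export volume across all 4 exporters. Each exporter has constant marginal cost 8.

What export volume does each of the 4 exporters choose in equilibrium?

3.08

A representative exporter's profit is π_i = q_i(54.2 − 3Q) − 8q_i, with Q = q_i + Σ_{j≠i} q_j.
First-order condition: 46.2 − 6q_i − 3Σ_{j≠i} q_j = 0.
In a symmetric equilibrium every exporter chooses the same q, so Σ_{j≠i} q_j = 3q. The condition becomes 46.2 − 15q = 0, giving q = 46.2/15 = 3.08.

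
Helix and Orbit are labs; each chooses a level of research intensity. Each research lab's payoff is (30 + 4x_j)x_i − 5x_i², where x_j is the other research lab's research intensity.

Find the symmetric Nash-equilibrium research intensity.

5

Helix's payoff is (30 + 4x_O)x_H − 5x_H².
∂π/∂x_H = 30 + 4x_O − 10x_H = 0, so x_H = 3 + 0.4x_O.
The game is symmetric, so in equilibrium x_O = x_H: the reaction function gives 0.6x_H = 3, hence x_H = 5.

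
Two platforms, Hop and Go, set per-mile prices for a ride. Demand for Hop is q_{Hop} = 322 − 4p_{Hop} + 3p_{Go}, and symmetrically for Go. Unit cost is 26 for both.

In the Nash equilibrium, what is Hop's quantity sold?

Hop's profit: π = (p_{Hop} − 26)(322 − 4p_{Hop} + 3p_{Go}).
∂π/∂p_{Hop} = 426 − 8p_{Hop} + 3p_{Go} = 0 ⇒ p_{Hop} = 53.25 + 0.375p_{Go}.
By symmetry p_{Go} = p_{Hop}; substituting into the reaction function, 0.625p_{Hop} = 53.25 and p_{Hop} = 85.2.
q_{Hop} = 322 − 4·85.2 + 3·85.2 = 236.8.

236.8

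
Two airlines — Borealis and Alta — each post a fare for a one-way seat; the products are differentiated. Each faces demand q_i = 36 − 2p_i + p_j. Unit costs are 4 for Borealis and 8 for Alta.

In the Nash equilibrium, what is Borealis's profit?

Borealis's profit: π = (p_{Borealis} − 4)(36 − 2p_{Borealis} + p_{Alta}).
∂π/∂p_{Borealis} = 44 − 4p_{Borealis} + p_{Alta} = 0 ⇒ p_{Borealis} = 11 + 0.25p_{Alta}.
Similarly p_{Alta} = 13 + 0.25p_{Borealis}.
Solving the two reaction functions simultaneously: (1 − (0.25)(0.25))p_{Borealis} = 11 + 0.25·13, so 0.9375p_{Borealis} = 14.25 and p_{Borealis} = 15.2.
Then p_{Alta} = 13 + 0.25·15.2 = 16.8.
q_{Borealis} = 36 − 2·15.2 + 16.8 = 22.4.
Profit = (15.2 − 4)·22.4 = 250.88.

250.88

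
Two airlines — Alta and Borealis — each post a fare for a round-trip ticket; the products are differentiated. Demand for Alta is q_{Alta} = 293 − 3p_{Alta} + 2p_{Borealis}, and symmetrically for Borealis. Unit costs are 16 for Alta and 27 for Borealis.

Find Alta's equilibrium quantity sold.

213.9375

Alta's profit: π = (p_{Alta} − 16)(293 − 3p_{Alta} + 2p_{Borealis}).
∂π/∂p_{Alta} = 341 − 6p_{Alta} + 2p_{Borealis} = 0 ⇒ p_{Alta} = 341/6 + (1/3)p_{Borealis}.
Similarly p_{Borealis} = 187/3 + (1/3)p_{Alta}.
Substituting the second reaction function into the first: p_{Alta} = 341/6 + (1/3)(187/3 + (1/3)p_{Alta}), which gives (8/9)p_{Alta} = 1397/18 ⇒ p_{Alta} = 87.3125.
Then p_{Borealis} = 187/3 + (1/3)·87.3125 = 91.4375.
q_{Alta} = 293 − 3·87.3125 + 2·91.4375 = 213.9375.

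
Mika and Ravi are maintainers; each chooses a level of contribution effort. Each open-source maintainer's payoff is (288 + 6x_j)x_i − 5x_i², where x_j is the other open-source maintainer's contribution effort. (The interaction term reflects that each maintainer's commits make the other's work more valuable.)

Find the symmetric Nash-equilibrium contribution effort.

Mika's payoff is (288 + 6x_R)x_M − 5x_M².
∂π/∂x_M = 288 + 6x_R − 10x_M = 0, so x_M = 28.8 + 0.6x_R.
Setting x_M = x_R in the reaction function: x_M = 28.8 + 0.6x_M, so x_M = 28.8 / 0.4 = 72.

72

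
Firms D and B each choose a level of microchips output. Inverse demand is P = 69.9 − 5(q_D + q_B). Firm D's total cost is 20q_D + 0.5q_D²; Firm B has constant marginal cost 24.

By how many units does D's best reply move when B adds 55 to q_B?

Firm D's profit: π = q_D(69.9 − 5(q_D + q_B)) − 20q_D − 0.5q_D².
∂π/∂q_D = 49.9 − 11q_D − 5q_B = 0, so q_D = 499/110 − (5/11)q_B.
The reaction-function slope is −5/11, so a 55-unit rise in q_B moves q_D by −5/11 × 55 = −25. D's best response falls — the actions are strategic substitutes.

-25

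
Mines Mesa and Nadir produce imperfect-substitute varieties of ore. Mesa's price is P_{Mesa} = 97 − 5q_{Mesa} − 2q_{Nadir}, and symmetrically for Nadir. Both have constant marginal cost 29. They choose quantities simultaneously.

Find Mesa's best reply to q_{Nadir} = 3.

6.2

Mine Mesa's profit: π = q_{Mesa}(97 − 5q_{Mesa} − 2q_{Nadir}) − 29q_{Mesa}.
∂π/∂q_{Mesa} = 68 − 10q_{Mesa} − 2q_{Nadir} = 0 ⇒ q_{Mesa} = 6.8 − 0.2q_{Nadir}.
At q_{Nadir} = 3: q_{Mesa} = 6.8 − 0.2·3 = 6.2.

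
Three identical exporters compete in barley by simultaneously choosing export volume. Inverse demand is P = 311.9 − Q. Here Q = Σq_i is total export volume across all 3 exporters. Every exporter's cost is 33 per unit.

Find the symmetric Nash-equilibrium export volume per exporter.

69.725

A representative exporter's profit is π_i = q_i(311.9 − Q) − 33q_i, with Q = q_i + Σ_{j≠i} q_j.
First-order condition: 278.9 − 2q_i − Σ_{j≠i} q_j = 0.
In a symmetric equilibrium every exporter chooses the same q, so Σ_{j≠i} q_j = 2q. The condition becomes 278.9 − 4q = 0, giving q = 278.9/4 = 69.725.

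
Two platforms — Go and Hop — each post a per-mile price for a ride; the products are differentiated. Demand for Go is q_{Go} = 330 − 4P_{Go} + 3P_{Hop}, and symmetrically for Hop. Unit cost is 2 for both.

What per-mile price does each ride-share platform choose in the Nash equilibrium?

67.6

Go's profit: π = (P_{Go} − 2)(330 − 4P_{Go} + 3P_{Hop}).
∂π/∂P_{Go} = 338 − 8P_{Go} + 3P_{Hop} = 0 ⇒ P_{Go} = 42.25 + 0.375P_{Hop}.
Setting P_{Go} = P_{Hop} in the reaction function: P_{Go} = 42.25 + 0.375P_{Go}, so P_{Go} = 42.25 / 0.625 = 67.6.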